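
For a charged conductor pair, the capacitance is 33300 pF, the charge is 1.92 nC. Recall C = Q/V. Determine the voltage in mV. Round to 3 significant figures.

57.7 mV

Solving C = Q/V for V: V = Q/C.
C = 33300 pF = 3.330×10^-8 F; Q = 1.92 nC = 1.920×10^-9 C.
V = 0.05766 V
0.05766 V × (1 mV / 0.001000 V) = 57.66 mV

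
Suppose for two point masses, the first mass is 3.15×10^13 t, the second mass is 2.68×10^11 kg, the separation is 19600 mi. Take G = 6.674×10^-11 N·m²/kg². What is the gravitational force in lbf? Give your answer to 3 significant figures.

127 lbf

From Newton's law of gravitation: F = Gm₁m₂/r².
m₁ = 3.15×10^13 t = 3.150×10^16 kg; m₂ = 2.68×10^11 kg; r = 19600 mi = 3.154×10^7 m; G = 6.674×10^-11 N·m²/kg².
F = 566.3 N  (the unit combination reduces to kg·m/s² = N)
566.3 N × (1 lbf / 4.448 N) = 127.3 lbf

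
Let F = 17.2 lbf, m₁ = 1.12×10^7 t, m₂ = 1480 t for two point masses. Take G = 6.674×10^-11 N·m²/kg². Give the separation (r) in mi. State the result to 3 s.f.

0.0747 mi

Rearranging F = G·m₁·m₂/r² for r: r = √(G·m₁m₂/F).
F = 17.2 lbf = 76.51 N; m₁ = 1.12×10^7 t = 1.120×10^10 kg; m₂ = 1480 t = 1.480×10^6 kg; G = 6.674×10^-11 N·m²/kg².
r = 120.2 m
120.2 m × (1 mi / 1609 m) = 0.07472 mi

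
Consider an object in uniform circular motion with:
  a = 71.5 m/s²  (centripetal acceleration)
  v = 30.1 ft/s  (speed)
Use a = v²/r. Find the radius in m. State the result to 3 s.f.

Rearranging a = v²/r for r: r = v²/a.
a = 71.5 m/s²; v = 30.1 ft/s = 9.174 m/s.
r = 1.177 m

1.18 m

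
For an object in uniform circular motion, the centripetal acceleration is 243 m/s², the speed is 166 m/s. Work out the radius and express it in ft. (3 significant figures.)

Solving a = v²/r for r: r = v²/a.
a = 243 m/s²; v = 166 m/s.
r = 113.4 m
113.4 m × (1 ft / 0.3048 m) = 372.0 ft

372 ft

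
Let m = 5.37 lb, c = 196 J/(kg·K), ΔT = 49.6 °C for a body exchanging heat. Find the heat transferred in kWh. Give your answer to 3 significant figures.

0.00658 kWh

Q is given directly by: Q = mcΔT.
m = 5.37 lb = 2.436 kg; c = 196 J/(kg·K); ΔT = 49.6 °C = 49.60 K.
Q = 23680 J
23680 J × (1 kWh / 3.600×10^6 J) = 0.006578 kWh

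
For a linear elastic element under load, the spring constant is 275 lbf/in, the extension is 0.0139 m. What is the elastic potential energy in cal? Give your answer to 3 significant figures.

U is given directly by: U = ½kx².
k = 275 lbf/in = 48160 N/m; x = 0.0139 m.
U = 4.652 J
4.652 J × (1 cal / 4.184 J) = 1.112 cal

1.11 cal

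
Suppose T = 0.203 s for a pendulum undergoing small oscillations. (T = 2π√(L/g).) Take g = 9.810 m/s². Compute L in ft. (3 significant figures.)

0.0336 ft

Rearranging: L = g·(T/2π)².
T = 0.203 s; g = 9.810 m/s².
L = 0.01024 m
0.01024 m × (1 ft / 0.3048 m) = 0.03360 ft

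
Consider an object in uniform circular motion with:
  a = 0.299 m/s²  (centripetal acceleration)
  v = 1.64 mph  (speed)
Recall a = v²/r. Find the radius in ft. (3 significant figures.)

Rearranging: r = v²/a.
a = 0.299 m/s²; v = 1.64 mph = 0.7331 m/s.
r = 1.798 m
1.798 m × (1 ft / 0.3048 m) = 5.898 ft

5.90 ft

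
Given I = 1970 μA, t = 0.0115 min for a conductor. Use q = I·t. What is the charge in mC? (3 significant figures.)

q is given directly by: q = It.
I = 1970 μA = 0.001970 A; t = 0.0115 min = 0.6900 s.
q = 0.001359 C
0.001359 C × (1 mC / 0.001000 C) = 1.359 mC

1.36 mC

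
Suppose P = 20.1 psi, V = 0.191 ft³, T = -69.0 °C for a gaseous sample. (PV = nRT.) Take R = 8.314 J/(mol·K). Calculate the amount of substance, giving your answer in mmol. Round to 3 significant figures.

442 mmol

From the ideal-gas law: n = PV/(RT).
P = 20.1 psi = 1.386×10^5 Pa; V = 0.191 ft³ = 0.005409 m³; T = -69.0 °C = 204.1 K; R = 8.314 J/(mol·K).
n = 0.4416 mol
0.4416 mol × (1 mmol / 0.001000 mol) = 441.6 mmol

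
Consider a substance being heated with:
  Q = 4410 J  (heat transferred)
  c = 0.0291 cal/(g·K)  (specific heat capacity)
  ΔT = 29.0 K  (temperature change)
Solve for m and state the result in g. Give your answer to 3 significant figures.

1250 g

Rearranging: m = Q/(c·ΔT).
Q = 4410 J; c = 0.0291 cal/(g·K) = 121.8 J/(kg·K); ΔT = 29.0 K.
m = 1.249 kg
1.249 kg × (1 g / 0.001000 kg) = 1249 g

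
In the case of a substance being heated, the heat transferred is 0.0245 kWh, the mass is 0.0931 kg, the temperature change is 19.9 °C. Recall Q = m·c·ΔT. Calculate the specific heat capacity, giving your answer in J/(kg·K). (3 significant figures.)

Solving Q = m·c·ΔT for c: c = Q/(m·ΔT).
Q = 0.0245 kWh = 88200 J; m = 0.0931 kg; ΔT = 19.9 °C = 19.90 K.
c = 47606 J/(kg·K)

47600 J/(kg·K)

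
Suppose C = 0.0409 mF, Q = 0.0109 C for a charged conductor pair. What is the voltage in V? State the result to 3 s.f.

Solving C = Q/V for V: V = Q/C.
C = 0.0409 mF = 4.090×10^-5 F; Q = 0.0109 C.
V = 266.5 V  (the unit combination reduces to kg·m²/(A·s³) = V)

267 V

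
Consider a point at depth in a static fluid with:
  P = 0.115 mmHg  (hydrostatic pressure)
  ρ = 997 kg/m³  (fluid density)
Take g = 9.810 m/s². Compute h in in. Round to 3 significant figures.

0.0617 in

Rearranging: h = P/(ρ·g).
P = 0.115 mmHg = 15.33 Pa; ρ = 997 kg/m³; g = 9.810 m/s².
h = 0.001568 m
0.001568 m × (1 in / 0.02540 m) = 0.06172 in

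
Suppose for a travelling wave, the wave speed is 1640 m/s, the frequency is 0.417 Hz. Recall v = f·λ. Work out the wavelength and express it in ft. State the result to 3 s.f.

12900 ft

Rearranging: λ = v/f.
v = 1640 m/s; f = 0.417 Hz.
λ = 3933 m
3933 m × (1 ft / 0.3048 m) = 12903 ft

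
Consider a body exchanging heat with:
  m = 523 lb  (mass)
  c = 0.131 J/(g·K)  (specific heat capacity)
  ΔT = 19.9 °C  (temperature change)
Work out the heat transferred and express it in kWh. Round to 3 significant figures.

0.172 kWh

Directly: Q = mcΔT.
m = 523 lb = 237.2 kg; c = 0.131 J/(g·K) = 131.0 J/(kg·K); ΔT = 19.9 °C = 19.90 K.
Q = 6.184×10^5 J
6.184×10^5 J × (1 kWh / 3.600×10^6 J) = 0.1718 kWh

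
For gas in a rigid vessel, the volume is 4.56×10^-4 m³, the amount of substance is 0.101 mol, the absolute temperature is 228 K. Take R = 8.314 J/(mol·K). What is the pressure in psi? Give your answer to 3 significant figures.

Directly: P = nRT/V.
V = 4.56×10^-4 m³; n = 0.101 mol; T = 228 K; R = 8.314 J/(mol·K).
P = 4.199×10^5 Pa
4.199×10^5 Pa × (1 psi / 6895 Pa) = 60.90 psi

60.9 psi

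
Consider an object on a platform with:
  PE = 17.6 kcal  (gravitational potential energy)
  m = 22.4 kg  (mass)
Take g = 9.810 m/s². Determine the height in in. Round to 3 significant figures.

13200 in

Solving PE = m·g·h for h: h = PE/(m·g).
PE = 17.6 kcal = 73638 J; m = 22.4 kg; g = 9.810 m/s².
h = 335.1 m
335.1 m × (1 in / 0.02540 m) = 13193 in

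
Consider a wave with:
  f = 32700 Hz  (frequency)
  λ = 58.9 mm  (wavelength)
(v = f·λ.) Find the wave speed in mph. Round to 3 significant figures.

4310 mph

Directly: v = fλ.
f = 32700 Hz; λ = 58.9 mm = 0.05890 m.
v = 1926 m/s
1926 m/s × (1 mph / 0.4470 m/s) = 4308 mph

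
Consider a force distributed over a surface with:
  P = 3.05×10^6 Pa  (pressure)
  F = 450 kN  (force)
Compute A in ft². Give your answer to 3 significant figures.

1.59 ft²

Rearranging: A = F/P.
P = 3.05×10^6 Pa; F = 450 kN = 4.500×10^5 N.
A = 0.1475 m²
0.1475 m² × (1 ft² / 0.09290 m²) = 1.588 ft²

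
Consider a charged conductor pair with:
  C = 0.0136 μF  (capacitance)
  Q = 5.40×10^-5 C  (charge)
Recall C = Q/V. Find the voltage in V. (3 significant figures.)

3970 V

Rearranging C = Q/V for V: V = Q/C.
C = 0.0136 μF = 1.360×10^-8 F; Q = 5.40×10^-5 C.
V = 3971 V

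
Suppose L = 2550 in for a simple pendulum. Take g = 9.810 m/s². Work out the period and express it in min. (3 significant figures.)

Directly: T = 2π√(L/g).
L = 2550 in = 64.77 m; g = 9.810 m/s².
T = 16.14 s
16.14 s × (1 min / 60.00 s) = 0.2691 min

0.269 min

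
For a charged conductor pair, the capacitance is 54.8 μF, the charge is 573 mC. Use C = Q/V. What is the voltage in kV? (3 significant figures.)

Rearranging: V = Q/C.
C = 54.8 μF = 5.480×10^-5 F; Q = 573 mC = 0.5730 C.
V = 10456 V  (the unit combination reduces to kg·m²/(A·s³) = V)
10456 V × (1 kV / 1000 V) = 10.46 kV

10.5 kV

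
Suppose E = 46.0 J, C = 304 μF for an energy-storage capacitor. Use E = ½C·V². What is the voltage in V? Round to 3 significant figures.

550 V

Rearranging E = ½C·V² for V: V = √(2E/C).
E = 46.0 J; C = 304 μF = 3.040×10^-4 F.
V = 550.1 V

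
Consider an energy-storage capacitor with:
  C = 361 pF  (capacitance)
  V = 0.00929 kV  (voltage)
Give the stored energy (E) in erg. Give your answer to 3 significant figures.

Directly: E = ½CV².
C = 361 pF = 3.610×10^-10 F; V = 0.00929 kV = 9.290 V.
E = 1.558×10^-8 J
1.558×10^-8 J × (1 erg / 1.000×10^-7 J) = 0.1558 erg

0.156 erg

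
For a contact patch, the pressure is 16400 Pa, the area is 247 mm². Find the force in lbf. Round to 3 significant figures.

0.911 lbf

Rearranging: F = P·A.
P = 16400 Pa; A = 247 mm² = 2.470×10^-4 m².
F = 4.051 N
4.051 N × (1 lbf / 4.448 N) = 0.9107 lbf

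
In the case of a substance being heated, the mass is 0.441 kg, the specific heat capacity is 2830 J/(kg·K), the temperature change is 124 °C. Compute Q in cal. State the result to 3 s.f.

37000 cal

Q is given directly by: Q = mcΔT.
m = 0.441 kg; c = 2830 J/(kg·K); ΔT = 124 °C = 124.0 K.
Q = 1.548×10^5 J  (the unit combination reduces to kg·m²/s² = J)
1.548×10^5 J × (1 cal / 4.184 J) = 36988 cal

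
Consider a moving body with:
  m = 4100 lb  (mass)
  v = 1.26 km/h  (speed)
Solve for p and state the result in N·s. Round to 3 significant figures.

651 N·s

Directly: p = mv.
m = 4100 lb = 1860 kg; v = 1.26 km/h = 0.3500 m/s.
p = 650.9 kg·m/s
Since 1 N·s = 1 kg·m/s, 650.9 N·s.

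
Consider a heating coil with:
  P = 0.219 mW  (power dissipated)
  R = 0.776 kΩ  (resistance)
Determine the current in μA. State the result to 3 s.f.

531 μA

Solving P = I²R for I: I = √(P/R).
P = 0.219 mW = 2.190×10^-4 W; R = 0.776 kΩ = 776.0 Ω.
I = 5.312×10^-4 A
5.312×10^-4 A × (1 μA / 1.000×10^-6 A) = 531.2 μA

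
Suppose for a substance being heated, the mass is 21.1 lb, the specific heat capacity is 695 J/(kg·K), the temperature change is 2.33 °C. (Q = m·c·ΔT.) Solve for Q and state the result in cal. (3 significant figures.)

3700 cal

Q is given directly by: Q = mcΔT.
m = 21.1 lb = 9.571 kg; c = 695 J/(kg·K); ΔT = 2.33 °C = 2.330 K.
Q = 15498 J
15498 J × (1 cal / 4.184 J) = 3704 cal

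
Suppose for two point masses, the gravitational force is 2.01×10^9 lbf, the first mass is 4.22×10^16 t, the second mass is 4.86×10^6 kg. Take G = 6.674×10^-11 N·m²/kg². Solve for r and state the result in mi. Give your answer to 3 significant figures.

Rearranging: r = √(G·m₁m₂/F).
F = 2.01×10^9 lbf = 8.941×10^9 N; m₁ = 4.22×10^16 t = 4.220×10^19 kg; m₂ = 4.86×10^6 kg; G = 6.674×10^-11 N·m²/kg².
r = 1237 m
1237 m × (1 mi / 1609 m) = 0.7688 mi

0.769 mi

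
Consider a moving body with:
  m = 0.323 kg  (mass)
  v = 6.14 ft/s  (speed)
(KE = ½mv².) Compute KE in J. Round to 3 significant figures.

0.566 J

KE is given directly by: KE = ½mv².
m = 0.323 kg; v = 6.14 ft/s = 1.871 m/s.
KE = 0.5656 J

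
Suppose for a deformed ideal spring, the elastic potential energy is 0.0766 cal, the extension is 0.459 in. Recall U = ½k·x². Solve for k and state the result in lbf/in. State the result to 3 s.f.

Rearranging U = ½k·x² for k: k = 2U/x².
U = 0.0766 cal = 0.3205 J; x = 0.459 in = 0.01166 m.
k = 4716 N/m
4716 N/m × (1 lbf/in / 175.1 N/m) = 26.93 lbf/in

26.9 lbf/in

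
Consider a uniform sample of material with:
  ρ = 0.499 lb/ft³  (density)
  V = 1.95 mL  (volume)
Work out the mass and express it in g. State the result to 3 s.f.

Rearranging ρ = m/V for m: m = ρV.
ρ = 0.499 lb/ft³ = 7.993 kg/m³; V = 1.95 mL = 1.950×10^-6 m³.
m = 1.559×10^-5 kg
1.559×10^-5 kg × (1 g / 0.001000 kg) = 0.01559 g

0.0156 g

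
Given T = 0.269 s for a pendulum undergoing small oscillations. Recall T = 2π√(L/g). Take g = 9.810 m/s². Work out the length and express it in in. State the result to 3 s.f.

Rearranging T = 2π√(L/g) for L: L = g·(T/2π)².
T = 0.269 s; g = 9.810 m/s².
L = 0.01798 m
0.01798 m × (1 in / 0.02540 m) = 0.7079 in

0.708 in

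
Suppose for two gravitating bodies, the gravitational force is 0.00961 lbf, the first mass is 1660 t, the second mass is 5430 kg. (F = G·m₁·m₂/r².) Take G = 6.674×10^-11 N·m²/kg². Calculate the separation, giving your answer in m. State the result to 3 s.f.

Rearranging: r = √(G·m₁m₂/F).
F = 0.00961 lbf = 0.04275 N; m₁ = 1660 t = 1.660×10^6 kg; m₂ = 5430 kg; G = 6.674×10^-11 N·m²/kg².
r = 3.751 m

3.75 m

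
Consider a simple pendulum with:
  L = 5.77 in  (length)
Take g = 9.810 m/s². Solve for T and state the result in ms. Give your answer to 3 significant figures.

768 ms

T is given directly by: T = 2π√(L/g).
L = 5.77 in = 0.1466 m; g = 9.810 m/s².
T = 0.7680 s
0.7680 s × (1 ms / 0.001000 s) = 768.0 ms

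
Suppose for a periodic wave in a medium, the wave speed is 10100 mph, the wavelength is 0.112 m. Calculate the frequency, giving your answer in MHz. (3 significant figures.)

0.0403 MHz

Rearranging v = f·λ for f: f = v/λ.
v = 10100 mph = 4515 m/s; λ = 0.112 m.
f = 40313 Hz
40313 Hz × (1 MHz / 1.000×10^6 Hz) = 0.04031 MHz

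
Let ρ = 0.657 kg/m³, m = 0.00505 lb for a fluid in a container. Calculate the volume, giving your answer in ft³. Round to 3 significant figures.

Rearranging ρ = m/V for V: V = m/ρ.
ρ = 0.657 kg/m³; m = 0.00505 lb = 0.002291 kg.
V = 0.003487 m³
0.003487 m³ × (1 ft³ / 0.02832 m³) = 0.1231 ft³

0.123 ft³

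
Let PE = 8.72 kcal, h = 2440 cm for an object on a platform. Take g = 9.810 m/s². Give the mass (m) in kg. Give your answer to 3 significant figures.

Rearranging: m = PE/(g·h).
PE = 8.72 kcal = 36484 J; h = 2440 cm = 24.40 m; g = 9.810 m/s².
m = 152.4 kg

152 kg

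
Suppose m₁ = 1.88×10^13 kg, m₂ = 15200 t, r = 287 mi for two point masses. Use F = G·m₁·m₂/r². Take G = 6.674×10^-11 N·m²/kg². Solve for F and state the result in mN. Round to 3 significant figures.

Directly: F = Gm₁m₂/r².
m₁ = 1.88×10^13 kg; m₂ = 15200 t = 1.520×10^7 kg; r = 287 mi = 4.619×10^5 m; G = 6.674×10^-11 N·m²/kg².
F = 0.08940 N  (the unit combination reduces to kg·m/s² = N)
0.08940 N × (1 mN / 0.001000 N) = 89.40 mN

89.4 mN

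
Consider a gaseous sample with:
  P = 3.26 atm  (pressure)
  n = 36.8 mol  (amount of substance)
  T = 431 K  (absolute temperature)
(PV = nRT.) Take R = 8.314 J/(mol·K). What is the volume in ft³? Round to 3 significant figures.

14.1 ft³

Rearranging: V = nRT/P.
P = 3.26 atm = 3.303×10^5 Pa; n = 36.8 mol; T = 431 K; R = 8.314 J/(mol·K).
V = 0.3992 m³
0.3992 m³ × (1 ft³ / 0.02832 m³) = 14.10 ft³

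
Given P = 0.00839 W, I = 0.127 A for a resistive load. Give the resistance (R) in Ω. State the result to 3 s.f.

0.520 Ω

Rearranging: R = P/I².
P = 0.00839 W; I = 0.127 A.
R = 0.5202 Ω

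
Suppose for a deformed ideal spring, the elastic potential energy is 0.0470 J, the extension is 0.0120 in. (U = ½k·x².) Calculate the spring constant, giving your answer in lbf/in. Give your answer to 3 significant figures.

5780 lbf/in

Solving U = ½k·x² for k: k = 2U/x².
U = 0.0470 J; x = 0.0120 in = 3.048×10^-4 m.
k = 1.012×10^6 N/m
1.012×10^6 N/m × (1 lbf/in / 175.1 N/m) = 5778 lbf/in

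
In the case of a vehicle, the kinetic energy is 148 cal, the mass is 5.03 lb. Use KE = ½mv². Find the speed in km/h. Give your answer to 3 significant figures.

83.9 km/h

Rearranging: v = √(2·KE/m).
KE = 148 cal = 619.2 J; m = 5.03 lb = 2.282 kg.
v = 23.30 m/s
23.30 m/s × (1 km/h / 0.2778 m/s) = 83.87 km/h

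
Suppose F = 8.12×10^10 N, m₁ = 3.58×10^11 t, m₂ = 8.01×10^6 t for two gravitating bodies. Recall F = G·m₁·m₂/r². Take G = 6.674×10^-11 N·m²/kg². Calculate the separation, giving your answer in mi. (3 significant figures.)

0.0302 mi

Rearranging F = G·m₁·m₂/r² for r: r = √(G·m₁m₂/F).
F = 8.12×10^10 N; m₁ = 3.58×10^11 t = 3.580×10^14 kg; m₂ = 8.01×10^6 t = 8.010×10^9 kg; G = 6.674×10^-11 N·m²/kg².
r = 48.55 m
48.55 m × (1 mi / 1609 m) = 0.03017 mi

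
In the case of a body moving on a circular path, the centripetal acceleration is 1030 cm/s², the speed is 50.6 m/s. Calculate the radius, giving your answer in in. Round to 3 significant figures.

9790 in

Rearranging: r = v²/a.
a = 1030 cm/s² = 10.30 m/s²; v = 50.6 m/s.
r = 248.6 m
248.6 m × (1 in / 0.02540 m) = 9787 in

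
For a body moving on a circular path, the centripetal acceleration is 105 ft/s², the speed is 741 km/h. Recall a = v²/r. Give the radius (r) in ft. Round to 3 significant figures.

4340 ft

Rearranging: r = v²/a.
a = 105 ft/s² = 32.00 m/s²; v = 741 km/h = 205.8 m/s.
r = 1324 m
1324 m × (1 ft / 0.3048 m) = 4343 ft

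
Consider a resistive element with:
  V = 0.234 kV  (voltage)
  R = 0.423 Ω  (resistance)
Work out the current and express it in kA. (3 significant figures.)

Rearranging: I = V/R.
V = 0.234 kV = 234.0 V; R = 0.423 Ω.
I = 553.2 A
553.2 A × (1 kA / 1000 A) = 0.5532 kA

0.553 kA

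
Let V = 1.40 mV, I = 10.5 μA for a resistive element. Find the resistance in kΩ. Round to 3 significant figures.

Rearranging V = I·R for R: R = V/I.
V = 1.40 mV = 0.001400 V; I = 10.5 μA = 1.050×10^-5 A.
R = 133.3 Ω
133.3 Ω × (1 kΩ / 1000 Ω) = 0.1333 kΩ

0.133 kΩ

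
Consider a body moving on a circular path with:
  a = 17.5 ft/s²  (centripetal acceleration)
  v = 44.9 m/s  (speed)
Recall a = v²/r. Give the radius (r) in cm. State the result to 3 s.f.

Rearranging a = v²/r for r: r = v²/a.
a = 17.5 ft/s² = 5.334 m/s²; v = 44.9 m/s.
r = 378.0 m
378.0 m × (1 cm / 0.01000 m) = 37795 cm

37800 cm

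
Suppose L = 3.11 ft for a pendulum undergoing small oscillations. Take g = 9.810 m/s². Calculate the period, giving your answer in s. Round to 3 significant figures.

1.95 s

T is given directly by: T = 2π√(L/g).
L = 3.11 ft = 0.9479 m; g = 9.810 m/s².
T = 1.953 s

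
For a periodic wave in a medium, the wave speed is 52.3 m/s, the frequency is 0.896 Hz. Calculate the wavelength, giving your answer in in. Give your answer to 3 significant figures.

Solving v = f·λ for λ: λ = v/f.
v = 52.3 m/s; f = 0.896 Hz.
λ = 58.37 m
58.37 m × (1 in / 0.02540 m) = 2298 in

2300 in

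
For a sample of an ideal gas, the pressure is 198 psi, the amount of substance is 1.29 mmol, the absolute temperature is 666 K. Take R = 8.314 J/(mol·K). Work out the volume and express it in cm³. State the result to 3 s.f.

From the ideal-gas law: V = nRT/P.
P = 198 psi = 1.365×10^6 Pa; n = 1.29 mmol = 0.001290 mol; T = 666 K; R = 8.314 J/(mol·K).
V = 5.232×10^-6 m³
5.232×10^-6 m³ × (1 cm³ / 1.000×10^-6 m³) = 5.232 cm³

5.23 cm³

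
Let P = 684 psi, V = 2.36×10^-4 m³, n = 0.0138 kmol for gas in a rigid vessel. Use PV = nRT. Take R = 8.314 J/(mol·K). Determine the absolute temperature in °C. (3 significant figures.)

From the ideal-gas law: T = PV/(nR).
P = 684 psi = 4.716×10^6 Pa; V = 2.36×10^-4 m³; n = 0.0138 kmol = 13.80 mol; R = 8.314 J/(mol·K).
T = 9.701 K
9.701 K − 273.15 = -263.4 °C

-263 °C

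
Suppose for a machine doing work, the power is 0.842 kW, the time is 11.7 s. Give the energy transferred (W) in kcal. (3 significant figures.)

2.35 kcal

Rearranging P = W/t for W: W = P·t.
P = 0.842 kW = 842.0 W; t = 11.7 s.
W = 9851 J
9851 J × (1 kcal / 4184 J) = 2.355 kcal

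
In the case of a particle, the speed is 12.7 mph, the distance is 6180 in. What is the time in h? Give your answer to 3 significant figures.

0.00768 h

Rearranging v = d/t for t: t = d/v.
v = 12.7 mph = 5.677 m/s; d = 6180 in = 157.0 m.
t = 27.65 s
27.65 s × (1 h / 3600 s) = 0.007680 h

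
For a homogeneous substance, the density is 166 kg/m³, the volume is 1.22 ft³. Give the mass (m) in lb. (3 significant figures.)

Rearranging: m = ρV.
ρ = 166 kg/m³; V = 1.22 ft³ = 0.03455 m³.
m = 5.735 kg
5.735 kg × (1 lb / 0.4536 kg) = 12.64 lb

12.6 lb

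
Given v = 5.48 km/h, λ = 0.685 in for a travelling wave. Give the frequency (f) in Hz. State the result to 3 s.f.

87.5 Hz

Solving v = f·λ for f: f = v/λ.
v = 5.48 km/h = 1.522 m/s; λ = 0.685 in = 0.01740 m.
f = 87.49 Hz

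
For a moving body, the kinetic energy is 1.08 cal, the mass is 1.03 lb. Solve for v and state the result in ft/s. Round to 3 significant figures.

Solving KE = ½mv² for v: v = √(2·KE/m).
KE = 1.08 cal = 4.519 J; m = 1.03 lb = 0.4672 kg.
v = 4.398 m/s
4.398 m/s × (1 ft/s / 0.3048 m/s) = 14.43 ft/s

14.4 ft/s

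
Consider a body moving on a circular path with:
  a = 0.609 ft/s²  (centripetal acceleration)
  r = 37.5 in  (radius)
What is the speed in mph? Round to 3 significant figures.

Solving a = v²/r for v: v = √(a·r).
a = 0.609 ft/s² = 0.1856 m/s²; r = 37.5 in = 0.9525 m.
v = 0.4205 m/s
0.4205 m/s × (1 mph / 0.4470 m/s) = 0.9406 mph

0.941 mph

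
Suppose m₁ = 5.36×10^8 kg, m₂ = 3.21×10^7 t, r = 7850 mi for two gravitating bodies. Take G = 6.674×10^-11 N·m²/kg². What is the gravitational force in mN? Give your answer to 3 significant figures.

F is given directly by: F = Gm₁m₂/r².
m₁ = 5.36×10^8 kg; m₂ = 3.21×10^7 t = 3.210×10^10 kg; r = 7850 mi = 1.263×10^7 m; G = 6.674×10^-11 N·m²/kg².
F = 7.195×10^-6 N
7.195×10^-6 N × (1 mN / 0.001000 N) = 0.007195 mN

0.00719 mN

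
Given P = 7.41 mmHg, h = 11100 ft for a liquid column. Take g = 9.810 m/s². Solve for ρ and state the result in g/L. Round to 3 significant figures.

Rearranging P = ρ·g·h for ρ: ρ = P/(g·h).
P = 7.41 mmHg = 987.9 Pa; h = 11100 ft = 3383 m; g = 9.810 m/s².
ρ = 0.02977 kg/m³
Since 1 g/L = 1 kg/m³, 0.02977 g/L.

0.0298 g/L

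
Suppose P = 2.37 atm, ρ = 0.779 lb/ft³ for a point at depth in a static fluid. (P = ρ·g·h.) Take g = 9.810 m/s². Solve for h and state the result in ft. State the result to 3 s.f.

Rearranging: h = P/(ρ·g).
P = 2.37 atm = 2.401×10^5 Pa; ρ = 0.779 lb/ft³ = 12.48 kg/m³; g = 9.810 m/s².
h = 1962 m
1962 m × (1 ft / 0.3048 m) = 6436 ft

6440 ft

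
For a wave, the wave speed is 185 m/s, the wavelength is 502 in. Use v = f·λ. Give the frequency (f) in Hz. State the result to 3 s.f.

Rearranging v = f·λ for f: f = v/λ.
v = 185 m/s; λ = 502 in = 12.75 m.
f = 14.51 Hz

14.5 Hz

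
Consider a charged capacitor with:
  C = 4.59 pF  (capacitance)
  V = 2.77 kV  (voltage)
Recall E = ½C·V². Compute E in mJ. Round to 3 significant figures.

0.0176 mJ

Directly: E = ½CV².
C = 4.59 pF = 4.590×10^-12 F; V = 2.77 kV = 2770 V.
E = 1.761×10^-5 J  (the unit combination reduces to kg·m²/s² = J)
1.761×10^-5 J × (1 mJ / 0.001000 J) = 0.01761 mJ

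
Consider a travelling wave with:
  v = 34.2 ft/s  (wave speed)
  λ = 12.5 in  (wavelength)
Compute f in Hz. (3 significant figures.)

Rearranging v = f·λ for f: f = v/λ.
v = 34.2 ft/s = 10.42 m/s; λ = 12.5 in = 0.3175 m.
f = 32.83 Hz

32.8 Hz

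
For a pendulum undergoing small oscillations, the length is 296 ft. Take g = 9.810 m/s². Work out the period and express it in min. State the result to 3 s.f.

Directly: T = 2π√(L/g).
L = 296 ft = 90.22 m; g = 9.810 m/s².
T = 19.05 s
19.05 s × (1 min / 60.00 s) = 0.3176 min

0.318 min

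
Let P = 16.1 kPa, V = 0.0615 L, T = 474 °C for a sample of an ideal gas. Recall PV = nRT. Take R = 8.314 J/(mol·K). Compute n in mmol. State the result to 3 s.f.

0.159 mmol

Solving PV = nRT for n: n = PV/(RT).
P = 16.1 kPa = 16100 Pa; V = 0.0615 L = 6.150×10^-5 m³; T = 474 °C = 747.1 K; R = 8.314 J/(mol·K).
n = 1.594×10^-4 mol
1.594×10^-4 mol × (1 mmol / 0.001000 mol) = 0.1594 mmol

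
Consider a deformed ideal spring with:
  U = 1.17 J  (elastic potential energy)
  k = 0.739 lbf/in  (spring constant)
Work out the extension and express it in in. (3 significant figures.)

5.29 in

Solving U = ½k·x² for x: x = √(2U/k).
U = 1.17 J; k = 0.739 lbf/in = 129.4 N/m.
x = 0.1345 m
0.1345 m × (1 in / 0.02540 m) = 5.294 in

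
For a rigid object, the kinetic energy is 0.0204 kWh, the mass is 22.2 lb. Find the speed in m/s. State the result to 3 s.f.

Rearranging KE = ½mv² for v: v = √(2·KE/m).
KE = 0.0204 kWh = 73440 J; m = 22.2 lb = 10.07 kg.
v = 120.8 m/s

121 m/s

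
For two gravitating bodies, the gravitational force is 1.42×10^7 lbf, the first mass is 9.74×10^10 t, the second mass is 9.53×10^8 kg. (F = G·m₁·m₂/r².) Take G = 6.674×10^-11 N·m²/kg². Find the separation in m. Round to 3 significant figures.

313 m

From Newton's law of gravitation: r = √(G·m₁m₂/F).
F = 1.42×10^7 lbf = 6.316×10^7 N; m₁ = 9.74×10^10 t = 9.740×10^13 kg; m₂ = 9.53×10^8 kg; G = 6.674×10^-11 N·m²/kg².
r = 313.2 m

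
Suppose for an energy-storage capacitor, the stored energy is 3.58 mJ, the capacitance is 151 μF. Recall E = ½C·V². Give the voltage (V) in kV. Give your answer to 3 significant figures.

Solving E = ½C·V² for V: V = √(2E/C).
E = 3.58 mJ = 0.003580 J; C = 151 μF = 1.510×10^-4 F.
V = 6.886 V  (the unit combination reduces to kg·m²/(A·s³) = V)
6.886 V × (1 kV / 1000 V) = 0.006886 kV

0.00689 kV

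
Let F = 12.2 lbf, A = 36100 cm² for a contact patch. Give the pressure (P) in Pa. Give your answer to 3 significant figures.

P is given directly by: P = F/A.
F = 12.2 lbf = 54.27 N; A = 36100 cm² = 3.610 m².
P = 15.03 Pa

15.0 Pa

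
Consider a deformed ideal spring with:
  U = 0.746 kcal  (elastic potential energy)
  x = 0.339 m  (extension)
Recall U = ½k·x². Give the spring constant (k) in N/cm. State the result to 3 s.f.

Rearranging: k = 2U/x².
U = 0.746 kcal = 3121 J; x = 0.339 m.
k = 54320 N/m
54320 N/m × (1 N/cm / 100.0 N/m) = 543.2 N/cm

543 N/cm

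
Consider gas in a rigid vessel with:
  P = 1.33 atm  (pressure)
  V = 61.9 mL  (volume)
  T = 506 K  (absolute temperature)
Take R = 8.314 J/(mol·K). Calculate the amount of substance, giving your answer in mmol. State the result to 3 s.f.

Solving PV = nRT for n: n = PV/(RT).
P = 1.33 atm = 1.348×10^5 Pa; V = 61.9 mL = 6.190×10^-5 m³; T = 506 K; R = 8.314 J/(mol·K).
n = 0.001983 mol
0.001983 mol × (1 mmol / 0.001000 mol) = 1.983 mmol

1.98 mmol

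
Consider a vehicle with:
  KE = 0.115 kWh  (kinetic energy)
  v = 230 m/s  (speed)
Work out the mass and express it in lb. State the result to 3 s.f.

Solving KE = ½mv² for m: m = 2·KE/v².
KE = 0.115 kWh = 4.140×10^5 J; v = 230 m/s.
m = 15.65 kg
15.65 kg × (1 lb / 0.4536 kg) = 34.51 lb

34.5 lb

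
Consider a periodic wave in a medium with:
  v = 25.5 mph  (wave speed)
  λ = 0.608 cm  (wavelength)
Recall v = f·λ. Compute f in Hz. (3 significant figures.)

1870 Hz

Rearranging: f = v/λ.
v = 25.5 mph = 11.40 m/s; λ = 0.608 cm = 0.006080 m.
f = 1875 Hz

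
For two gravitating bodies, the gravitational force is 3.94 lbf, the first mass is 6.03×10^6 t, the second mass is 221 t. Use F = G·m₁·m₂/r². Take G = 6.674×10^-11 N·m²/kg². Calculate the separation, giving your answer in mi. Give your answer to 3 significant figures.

0.0443 mi

From Newton's law of gravitation: r = √(G·m₁m₂/F).
F = 3.94 lbf = 17.53 N; m₁ = 6.03×10^6 t = 6.030×10^9 kg; m₂ = 221 t = 2.210×10^5 kg; G = 6.674×10^-11 N·m²/kg².
r = 71.24 m
71.24 m × (1 mi / 1609 m) = 0.04426 mi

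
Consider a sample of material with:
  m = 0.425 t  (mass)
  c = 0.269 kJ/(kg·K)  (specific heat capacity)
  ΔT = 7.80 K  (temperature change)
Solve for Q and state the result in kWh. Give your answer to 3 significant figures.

Q is given directly by: Q = mcΔT.
m = 0.425 t = 425.0 kg; c = 0.269 kJ/(kg·K) = 269.0 J/(kg·K); ΔT = 7.80 K.
Q = 8.917×10^5 J
8.917×10^5 J × (1 kWh / 3.600×10^6 J) = 0.2477 kWh

0.248 kWh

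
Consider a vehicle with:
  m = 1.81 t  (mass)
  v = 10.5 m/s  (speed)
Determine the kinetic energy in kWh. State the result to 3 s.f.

KE is given directly by: KE = ½mv².
m = 1.81 t = 1810 kg; v = 10.5 m/s.
KE = 99776 J  (the unit combination reduces to kg·m²/s² = J)
99776 J × (1 kWh / 3.600×10^6 J) = 0.02772 kWh

0.0277 kWh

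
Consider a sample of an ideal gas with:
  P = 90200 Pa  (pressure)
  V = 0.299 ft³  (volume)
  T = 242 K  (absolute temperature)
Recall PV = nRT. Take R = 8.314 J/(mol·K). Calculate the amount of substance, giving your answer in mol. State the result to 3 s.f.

From the ideal-gas law: n = PV/(RT).
P = 90200 Pa; V = 0.299 ft³ = 0.008467 m³; T = 242 K; R = 8.314 J/(mol·K).
n = 0.3796 mol

0.380 mol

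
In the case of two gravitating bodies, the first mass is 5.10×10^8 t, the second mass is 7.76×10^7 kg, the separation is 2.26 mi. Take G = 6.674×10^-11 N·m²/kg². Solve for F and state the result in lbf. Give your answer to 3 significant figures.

44.9 lbf

Directly: F = Gm₁m₂/r².
m₁ = 5.10×10^8 t = 5.100×10^11 kg; m₂ = 7.76×10^7 kg; r = 2.26 mi = 3637 m; G = 6.674×10^-11 N·m²/kg².
F = 199.7 N
199.7 N × (1 lbf / 4.448 N) = 44.89 lbf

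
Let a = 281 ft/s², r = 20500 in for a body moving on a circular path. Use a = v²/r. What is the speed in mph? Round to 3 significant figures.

472 mph

Solving a = v²/r for v: v = √(a·r).
a = 281 ft/s² = 85.65 m/s²; r = 20500 in = 520.7 m.
v = 211.2 m/s
211.2 m/s × (1 mph / 0.4470 m/s) = 472.4 mph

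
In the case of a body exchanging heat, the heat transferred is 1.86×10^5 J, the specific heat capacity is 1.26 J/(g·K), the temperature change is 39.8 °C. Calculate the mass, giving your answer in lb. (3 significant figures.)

Rearranging: m = Q/(c·ΔT).
Q = 1.86×10^5 J; c = 1.26 J/(g·K) = 1260 J/(kg·K); ΔT = 39.8 °C = 39.80 K.
m = 3.709 kg
3.709 kg × (1 lb / 0.4536 kg) = 8.177 lb

8.18 lb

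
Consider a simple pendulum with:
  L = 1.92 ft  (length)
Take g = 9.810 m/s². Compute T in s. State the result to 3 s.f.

1.53 s

Directly: T = 2π√(L/g).
L = 1.92 ft = 0.5852 m; g = 9.810 m/s².
T = 1.535 s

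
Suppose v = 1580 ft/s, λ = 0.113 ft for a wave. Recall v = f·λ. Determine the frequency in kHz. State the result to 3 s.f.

14.0 kHz

Rearranging v = f·λ for f: f = v/λ.
v = 1580 ft/s = 481.6 m/s; λ = 0.113 ft = 0.03444 m.
f = 13982 Hz
13982 Hz × (1 kHz / 1000 Hz) = 13.98 kHz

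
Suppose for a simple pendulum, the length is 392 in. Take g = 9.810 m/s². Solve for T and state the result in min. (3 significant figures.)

0.106 min

Directly: T = 2π√(L/g).
L = 392 in = 9.957 m; g = 9.810 m/s².
T = 6.330 s
6.330 s × (1 min / 60.00 s) = 0.1055 min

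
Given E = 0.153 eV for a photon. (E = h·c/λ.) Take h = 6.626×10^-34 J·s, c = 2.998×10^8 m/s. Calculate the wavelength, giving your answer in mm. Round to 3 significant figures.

Rearranging: λ = hc/E.
E = 0.153 eV = 2.451×10^-20 J; h = 6.626×10^-34 J·s; c = 2.998×10^8 m/s.
λ = 8.104×10^-6 m
8.104×10^-6 m × (1 mm / 0.001000 m) = 0.008104 mm

0.00810 mm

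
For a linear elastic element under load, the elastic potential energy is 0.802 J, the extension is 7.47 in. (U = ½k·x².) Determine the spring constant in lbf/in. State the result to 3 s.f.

0.254 lbf/in

Rearranging: k = 2U/x².
U = 0.802 J; x = 7.47 in = 0.1897 m.
k = 44.55 N/m
44.55 N/m × (1 lbf/in / 175.1 N/m) = 0.2544 lbf/in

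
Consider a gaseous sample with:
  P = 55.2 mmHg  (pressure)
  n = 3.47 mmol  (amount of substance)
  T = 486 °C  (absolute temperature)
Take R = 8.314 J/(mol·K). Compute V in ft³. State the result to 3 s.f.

0.105 ft³

From the ideal-gas law: V = nRT/P.
P = 55.2 mmHg = 7359 Pa; n = 3.47 mmol = 0.003470 mol; T = 486 °C = 759.1 K; R = 8.314 J/(mol·K).
V = 0.002976 m³
0.002976 m³ × (1 ft³ / 0.02832 m³) = 0.1051 ft³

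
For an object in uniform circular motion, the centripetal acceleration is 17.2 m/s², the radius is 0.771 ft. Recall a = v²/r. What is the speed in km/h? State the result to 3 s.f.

7.24 km/h

Solving a = v²/r for v: v = √(a·r).
a = 17.2 m/s²; r = 0.771 ft = 0.2350 m.
v = 2.010 m/s
2.010 m/s × (1 km/h / 0.2778 m/s) = 7.238 km/h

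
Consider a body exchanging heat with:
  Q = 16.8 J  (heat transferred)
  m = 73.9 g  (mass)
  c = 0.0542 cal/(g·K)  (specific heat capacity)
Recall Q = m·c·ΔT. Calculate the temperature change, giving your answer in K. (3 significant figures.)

Rearranging Q = m·c·ΔT for ΔT: ΔT = Q/(m·c).
Q = 16.8 J; m = 73.9 g = 0.07390 kg; c = 0.0542 cal/(g·K) = 226.8 J/(kg·K).
ΔT = 1.002 K

1.00 K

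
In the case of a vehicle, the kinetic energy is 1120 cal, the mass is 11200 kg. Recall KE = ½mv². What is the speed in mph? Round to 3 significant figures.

2.05 mph

Rearranging KE = ½mv² for v: v = √(2·KE/m).
KE = 1120 cal = 4686 J; m = 11200 kg.
v = 0.9148 m/s
0.9148 m/s × (1 mph / 0.4470 m/s) = 2.046 mph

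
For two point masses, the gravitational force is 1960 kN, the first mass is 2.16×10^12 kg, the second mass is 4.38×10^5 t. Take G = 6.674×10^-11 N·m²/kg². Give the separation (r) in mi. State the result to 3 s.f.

From Newton's law of gravitation: r = √(G·m₁m₂/F).
F = 1960 kN = 1.960×10^6 N; m₁ = 2.16×10^12 kg; m₂ = 4.38×10^5 t = 4.380×10^8 kg; G = 6.674×10^-11 N·m²/kg².
r = 179.5 m
179.5 m × (1 mi / 1609 m) = 0.1115 mi

0.112 mi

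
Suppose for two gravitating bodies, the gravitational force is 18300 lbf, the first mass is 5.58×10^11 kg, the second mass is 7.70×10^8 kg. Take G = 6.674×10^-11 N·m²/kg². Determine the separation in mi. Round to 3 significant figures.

Solving F = G·m₁·m₂/r² for r: r = √(G·m₁m₂/F).
F = 18300 lbf = 81402 N; m₁ = 5.58×10^11 kg; m₂ = 7.70×10^8 kg; G = 6.674×10^-11 N·m²/kg².
r = 593.5 m
593.5 m × (1 mi / 1609 m) = 0.3688 mi

0.369 mi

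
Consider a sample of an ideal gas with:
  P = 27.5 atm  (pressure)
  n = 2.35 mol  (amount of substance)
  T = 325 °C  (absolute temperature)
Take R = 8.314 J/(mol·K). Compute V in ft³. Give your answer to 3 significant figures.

0.148 ft³

From the ideal-gas law: V = nRT/P.
P = 27.5 atm = 2.786×10^6 Pa; n = 2.35 mol; T = 325 °C = 598.1 K; R = 8.314 J/(mol·K).
V = 0.004194 m³
0.004194 m³ × (1 ft³ / 0.02832 m³) = 0.1481 ft³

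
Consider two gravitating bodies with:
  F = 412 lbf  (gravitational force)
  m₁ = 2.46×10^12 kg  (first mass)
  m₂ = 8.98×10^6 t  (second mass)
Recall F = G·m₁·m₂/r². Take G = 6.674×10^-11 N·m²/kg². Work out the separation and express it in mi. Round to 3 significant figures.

From Newton's law of gravitation: r = √(G·m₁m₂/F).
F = 412 lbf = 1833 N; m₁ = 2.46×10^12 kg; m₂ = 8.98×10^6 t = 8.980×10^9 kg; G = 6.674×10^-11 N·m²/kg².
r = 28363 m
28363 m × (1 mi / 1609 m) = 17.62 mi

17.6 mi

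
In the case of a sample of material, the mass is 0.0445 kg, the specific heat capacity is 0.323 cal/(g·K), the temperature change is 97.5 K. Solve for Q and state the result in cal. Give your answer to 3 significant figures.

Directly: Q = mcΔT.
m = 0.0445 kg; c = 0.323 cal/(g·K) = 1351 J/(kg·K); ΔT = 97.5 K.
Q = 5864 J
5864 J × (1 cal / 4.184 J) = 1401 cal

1400 cal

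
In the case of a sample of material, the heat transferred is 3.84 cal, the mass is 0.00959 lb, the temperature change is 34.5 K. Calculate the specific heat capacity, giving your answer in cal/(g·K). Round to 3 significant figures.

0.0256 cal/(g·K)

Solving Q = m·c·ΔT for c: c = Q/(m·ΔT).
Q = 3.84 cal = 16.07 J; m = 0.00959 lb = 0.004350 kg; ΔT = 34.5 K.
c = 107.1 J/(kg·K)
107.1 J/(kg·K) × (1 cal/(g·K) / 4184 J/(kg·K)) = 0.02559 cal/(g·K)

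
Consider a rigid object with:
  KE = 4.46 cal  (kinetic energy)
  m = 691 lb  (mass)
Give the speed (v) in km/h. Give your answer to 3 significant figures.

1.24 km/h

Rearranging KE = ½mv² for v: v = √(2·KE/m).
KE = 4.46 cal = 18.66 J; m = 691 lb = 313.4 kg.
v = 0.3451 m/s
0.3451 m/s × (1 km/h / 0.2778 m/s) = 1.242 km/h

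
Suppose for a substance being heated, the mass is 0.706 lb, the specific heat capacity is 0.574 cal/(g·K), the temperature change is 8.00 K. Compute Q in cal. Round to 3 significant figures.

Q is given directly by: Q = mcΔT.
m = 0.706 lb = 0.3202 kg; c = 0.574 cal/(g·K) = 2402 J/(kg·K); ΔT = 8.00 K.
Q = 6153 J
6153 J × (1 cal / 4.184 J) = 1471 cal

1470 cal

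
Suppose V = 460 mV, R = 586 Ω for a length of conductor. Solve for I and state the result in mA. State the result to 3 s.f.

Solving V = I·R for I: I = V/R.
V = 460 mV = 0.4600 V; R = 586 Ω.
I = 7.850×10^-4 A
7.850×10^-4 A × (1 mA / 0.001000 A) = 0.7850 mA

0.785 mA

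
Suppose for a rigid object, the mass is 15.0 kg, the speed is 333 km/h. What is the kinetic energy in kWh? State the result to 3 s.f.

0.0178 kWh

Directly: KE = ½mv².
m = 15.0 kg; v = 333 km/h = 92.50 m/s.
KE = 64172 J
64172 J × (1 kWh / 3.600×10^6 J) = 0.01783 kWh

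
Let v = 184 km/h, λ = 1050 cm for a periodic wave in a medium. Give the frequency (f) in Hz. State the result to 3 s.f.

Rearranging: f = v/λ.
v = 184 km/h = 51.11 m/s; λ = 1050 cm = 10.50 m.
f = 4.868 Hz

4.87 Hz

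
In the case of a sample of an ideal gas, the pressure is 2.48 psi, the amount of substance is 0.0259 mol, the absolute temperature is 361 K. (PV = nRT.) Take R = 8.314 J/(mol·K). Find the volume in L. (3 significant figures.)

4.55 L

Rearranging: V = nRT/P.
P = 2.48 psi = 17099 Pa; n = 0.0259 mol; T = 361 K; R = 8.314 J/(mol·K).
V = 0.004546 m³
0.004546 m³ × (1 L / 0.001000 m³) = 4.546 L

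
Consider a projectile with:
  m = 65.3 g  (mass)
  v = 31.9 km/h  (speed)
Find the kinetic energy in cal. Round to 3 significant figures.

0.613 cal

KE is given directly by: KE = ½mv².
m = 65.3 g = 0.06530 kg; v = 31.9 km/h = 8.861 m/s.
KE = 2.564 J
2.564 J × (1 cal / 4.184 J) = 0.6127 cal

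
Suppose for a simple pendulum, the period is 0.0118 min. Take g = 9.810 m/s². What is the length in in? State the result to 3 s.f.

Rearranging T = 2π√(L/g) for L: L = g·(T/2π)².
T = 0.0118 min = 0.7080 s; g = 9.810 m/s².
L = 0.1246 m
0.1246 m × (1 in / 0.02540 m) = 4.904 in

4.90 in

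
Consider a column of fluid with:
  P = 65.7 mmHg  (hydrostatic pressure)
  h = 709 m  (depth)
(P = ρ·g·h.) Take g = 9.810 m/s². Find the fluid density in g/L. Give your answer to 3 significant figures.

1.26 g/L

Rearranging P = ρ·g·h for ρ: ρ = P/(g·h).
P = 65.7 mmHg = 8759 Pa; h = 709 m; g = 9.810 m/s².
ρ = 1.259 kg/m³
Since 1 g/L = 1 kg/m³, 1.259 g/L.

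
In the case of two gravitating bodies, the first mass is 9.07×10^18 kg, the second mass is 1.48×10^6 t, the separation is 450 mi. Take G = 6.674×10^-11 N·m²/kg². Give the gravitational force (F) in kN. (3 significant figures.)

1710 kN

F is given directly by: F = Gm₁m₂/r².
m₁ = 9.07×10^18 kg; m₂ = 1.48×10^6 t = 1.480×10^9 kg; r = 450 mi = 7.242×10^5 m; G = 6.674×10^-11 N·m²/kg².
F = 1.708×10^6 N
1.708×10^6 N × (1 kN / 1000 N) = 1708 kN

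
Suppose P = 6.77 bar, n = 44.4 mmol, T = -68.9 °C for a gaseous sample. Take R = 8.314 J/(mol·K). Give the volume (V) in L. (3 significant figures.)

Rearranging: V = nRT/P.
P = 6.77 bar = 6.770×10^5 Pa; n = 44.4 mmol = 0.04440 mol; T = -68.9 °C = 204.2 K; R = 8.314 J/(mol·K).
V = 1.114×10^-4 m³
1.114×10^-4 m³ × (1 L / 0.001000 m³) = 0.1114 L

0.111 L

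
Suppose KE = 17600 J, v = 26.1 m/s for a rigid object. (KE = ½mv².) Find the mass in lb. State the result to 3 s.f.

Rearranging: m = 2·KE/v².
KE = 17600 J; v = 26.1 m/s.
m = 51.67 kg
51.67 kg × (1 lb / 0.4536 kg) = 113.9 lb

114 lb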